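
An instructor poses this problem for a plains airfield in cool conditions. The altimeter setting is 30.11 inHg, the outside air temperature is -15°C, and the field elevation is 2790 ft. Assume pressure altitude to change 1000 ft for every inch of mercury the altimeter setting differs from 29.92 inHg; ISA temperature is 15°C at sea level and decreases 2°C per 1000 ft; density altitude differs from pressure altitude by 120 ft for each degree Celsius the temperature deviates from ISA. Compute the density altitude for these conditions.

-376 ft

Pressure altitude = 2790 + (29.92 − 30.11) × 1000 = 2790 + (-190) = 2600 ft.
ISA temperature at 2600 ft = 15 − 2 × (2600/1000) = 9.8°C.
ISA deviation = -15 − 9.8 = -24.8°C.
Density altitude = 2600 + 120 × (-24.8) = -376 ft.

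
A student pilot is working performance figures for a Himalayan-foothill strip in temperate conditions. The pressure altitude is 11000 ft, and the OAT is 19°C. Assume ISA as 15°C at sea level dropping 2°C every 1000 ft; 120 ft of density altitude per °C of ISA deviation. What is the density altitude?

ISA temperature at 11000 ft = 15 − 2 × (11000/1000) = -7°C.
ISA deviation = 19 − (-7) = +26°C.
Density altitude = 11000 + 120 × (26) = 11000 + (+3120) = 14120 ft.

14120 ft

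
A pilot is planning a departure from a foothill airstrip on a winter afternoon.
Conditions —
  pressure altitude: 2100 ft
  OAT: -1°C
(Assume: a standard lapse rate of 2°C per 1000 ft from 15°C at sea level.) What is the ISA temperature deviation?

ISA-11.8°C

ISA temperature at 2100 ft = 15 − 2 × (2100/1000) = 10.8°C.
Deviation = OAT − ISA = -1 − 10.8 = -11.8°C.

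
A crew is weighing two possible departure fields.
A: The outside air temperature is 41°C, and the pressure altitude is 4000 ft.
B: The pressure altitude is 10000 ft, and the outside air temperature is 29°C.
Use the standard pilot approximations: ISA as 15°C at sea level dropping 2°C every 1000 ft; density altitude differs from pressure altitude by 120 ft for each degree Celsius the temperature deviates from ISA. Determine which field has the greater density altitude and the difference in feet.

A: ISA temp = 7°C, deviation +34°C, DA = 4000 + 120 × 34 = 8080 ft.
B: ISA temp = -5°C, deviation +34°C, DA = 10000 + 120 × 34 = 14080 ft.
B is higher by 14080 − 8080 = 6000 ft.

B by 6000 ft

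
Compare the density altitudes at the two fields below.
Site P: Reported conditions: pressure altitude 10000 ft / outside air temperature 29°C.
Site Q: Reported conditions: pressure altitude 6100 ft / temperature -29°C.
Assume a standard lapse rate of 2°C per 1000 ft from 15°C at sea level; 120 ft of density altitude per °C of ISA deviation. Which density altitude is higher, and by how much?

Site P: ISA temp = -5°C, deviation +34°C, DA = 10000 + 120 × 34 = 14080 ft.
Site Q: ISA temp = 2.8°C, deviation -31.8°C, DA = 6100 + 120 × (-31.8) = 2284 ft.
Site P is higher by 14080 − 2284 = 11796 ft.

Site P by 11796 ft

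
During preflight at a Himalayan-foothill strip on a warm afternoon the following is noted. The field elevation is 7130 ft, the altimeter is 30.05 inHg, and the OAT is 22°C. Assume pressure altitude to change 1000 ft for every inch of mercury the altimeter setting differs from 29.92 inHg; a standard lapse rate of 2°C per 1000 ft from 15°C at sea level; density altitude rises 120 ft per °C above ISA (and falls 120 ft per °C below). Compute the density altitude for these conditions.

9520 ft

Pressure altitude = 7130 + (29.92 − 30.05) × 1000 = 7130 + (-130) = 7000 ft.
ISA temperature at 7000 ft = 15 − 2 × (7000/1000) = 1°C.
ISA deviation = 22 − 1 = +21°C.
Density altitude = 7000 + 120 × (21) = 9520 ft.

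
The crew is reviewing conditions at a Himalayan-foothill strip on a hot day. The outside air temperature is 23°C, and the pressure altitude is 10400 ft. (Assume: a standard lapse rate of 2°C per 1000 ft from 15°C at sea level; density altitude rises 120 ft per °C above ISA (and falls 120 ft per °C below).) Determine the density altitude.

ISA temperature at 10400 ft = 15 − 2 × (10400/1000) = -5.8°C.
ISA deviation = 23 − (-5.8) = +28.8°C.
Density altitude = 10400 + 120 × (28.8) = 10400 + (+3456) = 13856 ft.

13856 ft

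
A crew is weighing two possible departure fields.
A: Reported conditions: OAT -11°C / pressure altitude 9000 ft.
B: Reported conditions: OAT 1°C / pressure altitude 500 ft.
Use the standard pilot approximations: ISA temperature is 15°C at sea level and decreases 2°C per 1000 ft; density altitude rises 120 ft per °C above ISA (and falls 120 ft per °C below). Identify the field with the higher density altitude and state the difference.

A: ISA temp = -3°C, deviation -8°C, DA = 9000 + 120 × (-8) = 8040 ft.
B: ISA temp = 14°C, deviation -13°C, DA = 500 + 120 × (-13) = -1060 ft.
A is higher by 8040 − (-1060) = 9100 ft.

A by 9100 ft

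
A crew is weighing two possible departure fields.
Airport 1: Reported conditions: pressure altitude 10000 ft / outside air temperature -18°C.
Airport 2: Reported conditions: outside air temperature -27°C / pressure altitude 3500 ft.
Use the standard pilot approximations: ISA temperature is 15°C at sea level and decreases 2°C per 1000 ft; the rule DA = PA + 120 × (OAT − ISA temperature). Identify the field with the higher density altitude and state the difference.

Airport 1 by 9140 ft

Airport 1: ISA temp = -5°C, deviation -13°C, DA = 10000 + 120 × (-13) = 8440 ft.
Airport 2: ISA temp = 8°C, deviation -35°C, DA = 3500 + 120 × (-35) = -700 ft.
Airport 1 is higher by 8440 − (-700) = 9140 ft.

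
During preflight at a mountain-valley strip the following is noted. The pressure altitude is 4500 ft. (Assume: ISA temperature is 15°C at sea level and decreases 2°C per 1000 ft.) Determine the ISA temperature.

ISA temperature = 15 − 2 × (4500/1000) = 15 − 9 = 6°C.

6°C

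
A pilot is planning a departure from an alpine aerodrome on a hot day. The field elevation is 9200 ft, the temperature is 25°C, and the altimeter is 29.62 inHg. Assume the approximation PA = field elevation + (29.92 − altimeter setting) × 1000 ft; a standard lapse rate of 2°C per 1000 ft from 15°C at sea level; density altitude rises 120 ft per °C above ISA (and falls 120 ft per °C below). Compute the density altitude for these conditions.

Pressure altitude = 9200 + (29.92 − 29.62) × 1000 = 9200 + (+300) = 9500 ft.
ISA temperature at 9500 ft = 15 − 2 × (9500/1000) = -4°C.
ISA deviation = 25 − (-4) = +29°C.
Density altitude = 9500 + 120 × (29) = 12980 ft.

12980 ft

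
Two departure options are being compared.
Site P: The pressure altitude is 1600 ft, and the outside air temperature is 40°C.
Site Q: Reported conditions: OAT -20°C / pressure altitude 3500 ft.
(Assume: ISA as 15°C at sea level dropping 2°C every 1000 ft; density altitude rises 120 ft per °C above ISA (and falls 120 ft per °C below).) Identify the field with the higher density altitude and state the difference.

Site P by 4844 ft

Site P: ISA temp = 11.8°C, deviation +28.2°C, DA = 1600 + 120 × 28.2 = 4984 ft.
Site Q: ISA temp = 8°C, deviation -28°C, DA = 3500 + 120 × (-28) = 140 ft.
Site P is higher by 4984 − 140 = 4844 ft.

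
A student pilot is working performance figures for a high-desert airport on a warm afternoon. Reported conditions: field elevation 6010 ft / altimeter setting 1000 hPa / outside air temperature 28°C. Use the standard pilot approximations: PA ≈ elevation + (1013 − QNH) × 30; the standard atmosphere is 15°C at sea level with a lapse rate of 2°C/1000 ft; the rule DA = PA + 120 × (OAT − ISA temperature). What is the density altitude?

Pressure altitude = 6010 + (1013 − 1000) × 30 = 6010 + (+390) = 6400 ft.
ISA temperature at 6400 ft = 15 − 2 × (6400/1000) = 2.2°C.
ISA deviation = 28 − 2.2 = +25.8°C.
Density altitude = 6400 + 120 × (25.8) = 9496 ft.

9496 ft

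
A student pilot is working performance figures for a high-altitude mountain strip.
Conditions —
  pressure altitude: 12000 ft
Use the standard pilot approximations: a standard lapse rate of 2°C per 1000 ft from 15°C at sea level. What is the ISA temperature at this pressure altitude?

-9°C

ISA temperature = 15 − 2 × (12000/1000) = 15 − 24 = -9°C.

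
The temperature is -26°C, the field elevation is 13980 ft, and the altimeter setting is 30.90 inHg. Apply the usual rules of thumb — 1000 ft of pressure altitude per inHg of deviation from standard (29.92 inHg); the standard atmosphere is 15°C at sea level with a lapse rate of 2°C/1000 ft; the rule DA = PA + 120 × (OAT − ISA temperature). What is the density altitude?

11200 ft

Pressure altitude = 13980 + (29.92 − 30.90) × 1000 = 13980 + (-980) = 13000 ft.
ISA temperature at 13000 ft = 15 − 2 × (13000/1000) = -11°C.
ISA deviation = -26 − (-11) = -15°C.
Density altitude = 13000 + 120 × (-15) = 11200 ft.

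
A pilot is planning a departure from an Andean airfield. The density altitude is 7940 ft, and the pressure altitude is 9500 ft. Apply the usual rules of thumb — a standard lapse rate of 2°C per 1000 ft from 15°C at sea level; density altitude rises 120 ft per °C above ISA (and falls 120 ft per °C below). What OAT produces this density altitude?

Density altitude − pressure altitude = 7940 − 9500 = -1560 ft.
At 120 ft/°C that is an ISA deviation of -1560/120 = -13°C.
ISA temperature at 9500 ft = 15 − 2 × (9500/1000) = -4°C.
OAT = ISA + deviation = -4 + (-13) = -17°C.

-17°C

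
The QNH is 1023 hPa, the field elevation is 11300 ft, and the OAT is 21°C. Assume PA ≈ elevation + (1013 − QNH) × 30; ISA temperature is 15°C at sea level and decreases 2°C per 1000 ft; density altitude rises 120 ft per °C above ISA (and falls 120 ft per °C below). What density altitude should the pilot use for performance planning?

Pressure altitude = 11300 + (1013 − 1023) × 30 = 11300 + (-300) = 11000 ft.
ISA temperature at 11000 ft = 15 − 2 × (11000/1000) = -7°C.
ISA deviation = 21 − (-7) = +28°C.
Density altitude = 11000 + 120 × (28) = 14360 ft.

14360 ft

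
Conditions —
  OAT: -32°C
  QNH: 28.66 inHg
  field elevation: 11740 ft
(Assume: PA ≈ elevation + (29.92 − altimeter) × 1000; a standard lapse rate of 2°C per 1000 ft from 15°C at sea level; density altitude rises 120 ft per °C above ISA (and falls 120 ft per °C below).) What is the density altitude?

10480 ft

Pressure altitude = 11740 + (29.92 − 28.66) × 1000 = 11740 + (+1260) = 13000 ft.
ISA temperature at 13000 ft = 15 − 2 × (13000/1000) = -11°C.
ISA deviation = -32 − (-11) = -21°C.
Density altitude = 13000 + 120 × (-21) = 10480 ft.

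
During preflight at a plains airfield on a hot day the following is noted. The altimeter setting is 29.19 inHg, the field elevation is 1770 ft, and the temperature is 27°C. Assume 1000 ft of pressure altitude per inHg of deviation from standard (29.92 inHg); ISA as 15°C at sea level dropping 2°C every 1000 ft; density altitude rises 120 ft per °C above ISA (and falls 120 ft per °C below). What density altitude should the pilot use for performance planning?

4540 ft

Pressure altitude = 1770 + (29.92 − 29.19) × 1000 = 1770 + (+730) = 2500 ft.
ISA temperature at 2500 ft = 15 − 2 × (2500/1000) = 10°C.
ISA deviation = 27 − 10 = +17°C.
Density altitude = 2500 + 120 × (17) = 4540 ft.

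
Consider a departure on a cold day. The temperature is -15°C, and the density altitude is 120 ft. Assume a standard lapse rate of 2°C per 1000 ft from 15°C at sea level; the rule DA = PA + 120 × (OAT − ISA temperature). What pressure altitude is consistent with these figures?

3000 ft

DA = PA + 120 × (OAT − (15 − 2·PA/1000)) = PA + 120·OAT − 1800 + 0.24·PA = 1.24·PA + 120·OAT − 1800.
So 1.24·PA = 120 − 120 × (-15) + 1800 = 3720.
PA = 3720 / 1.24 = 3000 ft.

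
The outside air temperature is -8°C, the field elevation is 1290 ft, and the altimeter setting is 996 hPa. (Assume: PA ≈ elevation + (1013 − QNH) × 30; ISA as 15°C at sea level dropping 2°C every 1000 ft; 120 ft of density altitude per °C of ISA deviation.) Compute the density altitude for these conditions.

Pressure altitude = 1290 + (1013 − 996) × 30 = 1290 + (+510) = 1800 ft.
ISA temperature at 1800 ft = 15 − 2 × (1800/1000) = 11.4°C.
ISA deviation = -8 − 11.4 = -19.4°C.
Density altitude = 1800 + 120 × (-19.4) = -528 ft.

-528 ft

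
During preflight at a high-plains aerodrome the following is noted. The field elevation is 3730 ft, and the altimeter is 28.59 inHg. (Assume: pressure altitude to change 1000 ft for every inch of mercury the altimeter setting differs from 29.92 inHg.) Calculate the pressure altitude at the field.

Pressure correction = (29.92 − 28.59) × 1000 = +1330 ft.
Pressure altitude = 3730 + (+1330) = 5060 ft.

5060 ft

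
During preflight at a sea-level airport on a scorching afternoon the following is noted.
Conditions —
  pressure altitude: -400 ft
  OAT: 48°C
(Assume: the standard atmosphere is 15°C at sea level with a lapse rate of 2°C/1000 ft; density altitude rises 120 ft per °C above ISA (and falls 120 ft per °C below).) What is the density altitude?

ISA temperature at -400 ft = 15 − 2 × (-400/1000) = 15.8°C.
ISA deviation = 48 − 15.8 = +32.2°C.
Density altitude = -400 + 120 × (32.2) = -400 + (+3864) = 3464 ft.

3464 ft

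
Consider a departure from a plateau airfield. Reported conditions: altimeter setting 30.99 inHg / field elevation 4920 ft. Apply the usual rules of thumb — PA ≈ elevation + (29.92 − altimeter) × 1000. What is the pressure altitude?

3850 ft

Pressure correction = (29.92 − 30.99) × 1000 = -1070 ft.
Pressure altitude = 4920 + (-1070) = 3850 ft.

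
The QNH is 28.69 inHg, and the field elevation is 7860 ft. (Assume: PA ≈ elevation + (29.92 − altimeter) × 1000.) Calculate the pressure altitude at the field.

9090 ft

Pressure correction = (29.92 − 28.69) × 1000 = +1230 ft.
Pressure altitude = 7860 + (+1230) = 9090 ft.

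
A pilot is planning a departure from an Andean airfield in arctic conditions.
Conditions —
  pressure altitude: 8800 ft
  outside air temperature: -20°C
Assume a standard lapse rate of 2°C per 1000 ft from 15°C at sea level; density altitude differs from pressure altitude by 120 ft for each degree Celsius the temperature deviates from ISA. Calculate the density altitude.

ISA temperature at 8800 ft = 15 − 2 × (8800/1000) = -2.6°C.
ISA deviation = -20 − (-2.6) = -17.4°C.
Density altitude = 8800 + 120 × (-17.4) = 8800 + (-2088) = 6712 ft.

6712 ft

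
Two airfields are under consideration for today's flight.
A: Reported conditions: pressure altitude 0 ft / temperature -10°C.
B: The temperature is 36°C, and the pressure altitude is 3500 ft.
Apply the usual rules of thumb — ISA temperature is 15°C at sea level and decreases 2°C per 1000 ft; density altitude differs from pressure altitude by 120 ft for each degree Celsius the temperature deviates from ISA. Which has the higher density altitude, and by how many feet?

A: ISA temp = 15°C, deviation -25°C, DA = 0 + 120 × (-25) = -3000 ft.
B: ISA temp = 8°C, deviation +28°C, DA = 3500 + 120 × 28 = 6860 ft.
B is higher by 6860 − (-3000) = 9860 ft.

B by 9860 ft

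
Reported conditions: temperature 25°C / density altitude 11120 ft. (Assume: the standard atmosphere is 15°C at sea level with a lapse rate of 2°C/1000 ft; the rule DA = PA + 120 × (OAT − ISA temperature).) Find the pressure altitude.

8000 ft

DA = PA + 120 × (OAT − (15 − 2·PA/1000)) = PA + 120·OAT − 1800 + 0.24·PA = 1.24·PA + 120·OAT − 1800.
So 1.24·PA = 11120 − 120 × 25 + 1800 = 9920.
PA = 9920 / 1.24 = 8000 ft.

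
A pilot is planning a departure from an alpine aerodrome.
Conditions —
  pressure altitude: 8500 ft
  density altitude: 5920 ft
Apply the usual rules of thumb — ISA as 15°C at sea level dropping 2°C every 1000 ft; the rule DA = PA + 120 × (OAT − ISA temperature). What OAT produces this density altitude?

Density altitude − pressure altitude = 5920 − 8500 = -2580 ft.
At 120 ft/°C that is an ISA deviation of -2580/120 = -21.5°C.
ISA temperature at 8500 ft = 15 − 2 × (8500/1000) = -2°C.
OAT = ISA + deviation = -2 + (-21.5) = -23.5°C.

-23.5°C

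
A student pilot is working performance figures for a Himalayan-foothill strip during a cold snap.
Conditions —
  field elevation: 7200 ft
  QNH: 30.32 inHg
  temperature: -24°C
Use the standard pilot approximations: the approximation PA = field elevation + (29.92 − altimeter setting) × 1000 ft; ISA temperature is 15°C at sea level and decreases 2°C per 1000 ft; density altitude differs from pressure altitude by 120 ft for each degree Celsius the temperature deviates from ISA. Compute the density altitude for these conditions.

Pressure altitude = 7200 + (29.92 − 30.32) × 1000 = 7200 + (-400) = 6800 ft.
ISA temperature at 6800 ft = 15 − 2 × (6800/1000) = 1.4°C.
ISA deviation = -24 − 1.4 = -25.4°C.
Density altitude = 6800 + 120 × (-25.4) = 3752 ft.

3752 ft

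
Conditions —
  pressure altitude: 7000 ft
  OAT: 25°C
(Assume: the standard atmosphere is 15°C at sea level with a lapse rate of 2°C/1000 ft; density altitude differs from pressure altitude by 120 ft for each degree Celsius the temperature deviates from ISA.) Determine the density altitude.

ISA temperature at 7000 ft = 15 − 2 × (7000/1000) = 1°C.
ISA deviation = 25 − 1 = +24°C.
Density altitude = 7000 + 120 × (24) = 7000 + (+2880) = 9880 ft.

9880 ft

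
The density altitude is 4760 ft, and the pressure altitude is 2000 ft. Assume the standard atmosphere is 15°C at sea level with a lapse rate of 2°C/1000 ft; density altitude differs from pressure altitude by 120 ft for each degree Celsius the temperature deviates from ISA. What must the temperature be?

Density altitude − pressure altitude = 4760 − 2000 = +2760 ft.
At 120 ft/°C that is an ISA deviation of 2760/120 = +23°C.
ISA temperature at 2000 ft = 15 − 2 × (2000/1000) = 11°C.
OAT = ISA + deviation = 11 + (+23) = 34°C.

34°C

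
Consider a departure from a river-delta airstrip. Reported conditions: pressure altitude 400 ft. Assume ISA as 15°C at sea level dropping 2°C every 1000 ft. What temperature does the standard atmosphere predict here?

14.2°C

ISA temperature = 15 − 2 × (400/1000) = 15 − 0.8 = 14.2°C.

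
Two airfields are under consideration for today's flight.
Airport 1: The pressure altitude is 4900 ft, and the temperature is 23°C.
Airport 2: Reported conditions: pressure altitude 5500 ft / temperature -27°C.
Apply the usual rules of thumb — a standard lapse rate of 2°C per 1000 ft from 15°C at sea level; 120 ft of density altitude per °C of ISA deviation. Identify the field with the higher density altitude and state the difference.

Airport 1 by 5256 ft

Airport 1: ISA temp = 5.2°C, deviation +17.8°C, DA = 4900 + 120 × 17.8 = 7036 ft.
Airport 2: ISA temp = 4°C, deviation -31°C, DA = 5500 + 120 × (-31) = 1780 ft.
Airport 1 is higher by 7036 − 1780 = 5256 ft.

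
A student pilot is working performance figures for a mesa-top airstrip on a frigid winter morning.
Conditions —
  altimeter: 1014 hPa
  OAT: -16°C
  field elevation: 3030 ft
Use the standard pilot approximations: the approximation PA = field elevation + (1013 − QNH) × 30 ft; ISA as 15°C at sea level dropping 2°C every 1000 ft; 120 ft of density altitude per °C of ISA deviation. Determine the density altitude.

0 ft

Pressure altitude = 3030 + (1013 − 1014) × 30 = 3030 + (-30) = 3000 ft.
ISA temperature at 3000 ft = 15 − 2 × (3000/1000) = 9°C.
ISA deviation = -16 − 9 = -25°C.
Density altitude = 3000 + 120 × (-25) = 0 ft.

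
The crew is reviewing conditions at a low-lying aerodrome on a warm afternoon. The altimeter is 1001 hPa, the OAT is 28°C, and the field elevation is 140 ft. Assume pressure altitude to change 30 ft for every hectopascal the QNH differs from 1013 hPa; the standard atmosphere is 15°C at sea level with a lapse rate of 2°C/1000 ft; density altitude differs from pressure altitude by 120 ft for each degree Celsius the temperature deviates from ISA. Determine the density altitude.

2180 ft

Pressure altitude = 140 + (1013 − 1001) × 30 = 140 + (+360) = 500 ft.
ISA temperature at 500 ft = 15 − 2 × (500/1000) = 14°C.
ISA deviation = 28 − 14 = +14°C.
Density altitude = 500 + 120 × (14) = 2180 ft.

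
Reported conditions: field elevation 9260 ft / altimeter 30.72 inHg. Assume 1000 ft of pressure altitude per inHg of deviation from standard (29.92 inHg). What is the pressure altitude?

Pressure correction = (29.92 − 30.72) × 1000 = -800 ft.
Pressure altitude = 9260 + (-800) = 8460 ft.

8460 ft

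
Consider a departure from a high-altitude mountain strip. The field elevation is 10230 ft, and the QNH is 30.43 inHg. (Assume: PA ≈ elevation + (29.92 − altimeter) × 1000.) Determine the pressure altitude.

9720 ft

Pressure correction = (29.92 − 30.43) × 1000 = -510 ft.
Pressure altitude = 10230 + (-510) = 9720 ft.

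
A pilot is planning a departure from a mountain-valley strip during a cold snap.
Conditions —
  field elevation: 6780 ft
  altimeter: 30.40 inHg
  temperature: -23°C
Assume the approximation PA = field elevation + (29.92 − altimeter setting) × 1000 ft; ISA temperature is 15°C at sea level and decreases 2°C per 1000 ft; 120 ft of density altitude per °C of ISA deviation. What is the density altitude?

Pressure altitude = 6780 + (29.92 − 30.40) × 1000 = 6780 + (-480) = 6300 ft.
ISA temperature at 6300 ft = 15 − 2 × (6300/1000) = 2.4°C.
ISA deviation = -23 − 2.4 = -25.4°C.
Density altitude = 6300 + 120 × (-25.4) = 3252 ft.

3252 ft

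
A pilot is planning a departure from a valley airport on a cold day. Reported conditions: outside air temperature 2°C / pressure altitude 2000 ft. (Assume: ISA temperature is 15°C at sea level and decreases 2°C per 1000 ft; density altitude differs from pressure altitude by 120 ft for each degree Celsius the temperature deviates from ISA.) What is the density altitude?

ISA temperature at 2000 ft = 15 − 2 × (2000/1000) = 11°C.
ISA deviation = 2 − 11 = -9°C.
Density altitude = 2000 + 120 × (-9) = 2000 + (-1080) = 920 ft.

920 ft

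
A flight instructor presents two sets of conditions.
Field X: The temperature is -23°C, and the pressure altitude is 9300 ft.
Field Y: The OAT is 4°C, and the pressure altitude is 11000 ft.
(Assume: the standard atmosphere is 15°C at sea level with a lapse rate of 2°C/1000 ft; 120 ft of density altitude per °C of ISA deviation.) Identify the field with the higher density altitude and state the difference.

Field Y by 5348 ft

Field X: ISA temp = -3.6°C, deviation -19.4°C, DA = 9300 + 120 × (-19.4) = 6972 ft.
Field Y: ISA temp = -7°C, deviation +11°C, DA = 11000 + 120 × 11 = 12320 ft.
Field Y is higher by 12320 − 6972 = 5348 ft.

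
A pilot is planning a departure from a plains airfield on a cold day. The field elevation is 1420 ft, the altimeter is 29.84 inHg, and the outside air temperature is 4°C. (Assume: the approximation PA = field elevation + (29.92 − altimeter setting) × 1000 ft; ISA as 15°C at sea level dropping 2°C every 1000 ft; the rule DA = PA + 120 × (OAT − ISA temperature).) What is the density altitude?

Pressure altitude = 1420 + (29.92 − 29.84) × 1000 = 1420 + (+80) = 1500 ft.
ISA temperature at 1500 ft = 15 − 2 × (1500/1000) = 12°C.
ISA deviation = 4 − 12 = -8°C.
Density altitude = 1500 + 120 × (-8) = 540 ft.

540 ft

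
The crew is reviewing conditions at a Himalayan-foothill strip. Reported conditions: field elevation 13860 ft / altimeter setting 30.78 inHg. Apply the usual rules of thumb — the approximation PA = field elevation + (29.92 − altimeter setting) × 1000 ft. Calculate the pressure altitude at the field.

Pressure correction = (29.92 − 30.78) × 1000 = -860 ft.
Pressure altitude = 13860 + (-860) = 13000 ft.

13000 ft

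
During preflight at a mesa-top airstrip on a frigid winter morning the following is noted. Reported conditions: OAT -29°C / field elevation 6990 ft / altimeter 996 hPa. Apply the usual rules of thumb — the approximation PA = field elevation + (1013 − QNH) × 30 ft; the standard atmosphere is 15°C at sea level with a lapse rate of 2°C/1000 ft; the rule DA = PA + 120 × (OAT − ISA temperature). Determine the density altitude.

Pressure altitude = 6990 + (1013 − 996) × 30 = 6990 + (+510) = 7500 ft.
ISA temperature at 7500 ft = 15 − 2 × (7500/1000) = 0°C.
ISA deviation = -29 − 0 = -29°C.
Density altitude = 7500 + 120 × (-29) = 4020 ft.

4020 ft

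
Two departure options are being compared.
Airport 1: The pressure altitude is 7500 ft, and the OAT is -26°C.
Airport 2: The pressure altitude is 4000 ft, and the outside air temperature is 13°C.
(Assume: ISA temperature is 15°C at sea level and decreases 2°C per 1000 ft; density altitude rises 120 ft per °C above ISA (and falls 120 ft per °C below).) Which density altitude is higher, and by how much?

Airport 2 by 340 ft

Airport 1: ISA temp = 0°C, deviation -26°C, DA = 7500 + 120 × (-26) = 4380 ft.
Airport 2: ISA temp = 7°C, deviation +6°C, DA = 4000 + 120 × 6 = 4720 ft.
Airport 2 is higher by 4720 − 4380 = 340 ft.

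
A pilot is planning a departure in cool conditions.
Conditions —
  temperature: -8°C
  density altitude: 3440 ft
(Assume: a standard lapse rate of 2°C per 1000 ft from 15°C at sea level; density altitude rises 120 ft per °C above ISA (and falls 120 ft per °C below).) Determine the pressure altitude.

DA = PA + 120 × (OAT − (15 − 2·PA/1000)) = PA + 120·OAT − 1800 + 0.24·PA = 1.24·PA + 120·OAT − 1800.
So 1.24·PA = 3440 − 120 × (-8) + 1800 = 6200.
PA = 6200 / 1.24 = 5000 ft.

5000 ft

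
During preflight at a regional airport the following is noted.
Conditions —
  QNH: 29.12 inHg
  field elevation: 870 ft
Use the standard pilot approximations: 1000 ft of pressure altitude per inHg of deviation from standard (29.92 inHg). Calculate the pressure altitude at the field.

1670 ft

Pressure correction = (29.92 − 29.12) × 1000 = +800 ft.
Pressure altitude = 870 + (+800) = 1670 ft.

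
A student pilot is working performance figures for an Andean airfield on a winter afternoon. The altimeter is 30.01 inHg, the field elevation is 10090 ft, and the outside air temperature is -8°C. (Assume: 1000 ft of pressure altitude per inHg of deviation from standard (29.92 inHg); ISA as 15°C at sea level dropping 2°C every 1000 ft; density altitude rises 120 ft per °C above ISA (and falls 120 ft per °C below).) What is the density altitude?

Pressure altitude = 10090 + (29.92 − 30.01) × 1000 = 10090 + (-90) = 10000 ft.
ISA temperature at 10000 ft = 15 − 2 × (10000/1000) = -5°C.
ISA deviation = -8 − (-5) = -3°C.
Density altitude = 10000 + 120 × (-3) = 9640 ft.

9640 ft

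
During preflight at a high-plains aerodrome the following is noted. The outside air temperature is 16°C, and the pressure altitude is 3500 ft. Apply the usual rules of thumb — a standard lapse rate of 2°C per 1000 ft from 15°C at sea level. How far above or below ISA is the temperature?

ISA+8°C

ISA temperature at 3500 ft = 15 − 2 × (3500/1000) = 8°C.
Deviation = OAT − ISA = 16 − 8 = +8°C.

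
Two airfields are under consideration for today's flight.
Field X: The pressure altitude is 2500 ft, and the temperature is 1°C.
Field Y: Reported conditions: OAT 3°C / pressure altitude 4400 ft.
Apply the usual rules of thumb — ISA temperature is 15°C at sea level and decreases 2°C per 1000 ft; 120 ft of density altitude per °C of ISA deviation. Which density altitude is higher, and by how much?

Field Y by 2596 ft

Field X: ISA temp = 10°C, deviation -9°C, DA = 2500 + 120 × (-9) = 1420 ft.
Field Y: ISA temp = 6.2°C, deviation -3.2°C, DA = 4400 + 120 × (-3.2) = 4016 ft.
Field Y is higher by 4016 − 1420 = 2596 ft.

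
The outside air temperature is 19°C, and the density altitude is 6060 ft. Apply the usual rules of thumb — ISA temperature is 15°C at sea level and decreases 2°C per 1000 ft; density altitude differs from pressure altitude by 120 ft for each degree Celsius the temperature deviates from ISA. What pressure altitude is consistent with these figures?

DA = PA + 120 × (OAT − (15 − 2·PA/1000)) = PA + 120·OAT − 1800 + 0.24·PA = 1.24·PA + 120·OAT − 1800.
So 1.24·PA = 6060 − 120 × 19 + 1800 = 5580.
PA = 5580 / 1.24 = 4500 ft.

4500 ft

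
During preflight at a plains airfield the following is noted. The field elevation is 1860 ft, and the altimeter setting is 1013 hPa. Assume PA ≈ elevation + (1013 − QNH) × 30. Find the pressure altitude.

1860 ft

Pressure correction = (1013 − 1013) × 30 = 0 ft.
Pressure altitude = 1860 + (0) = 1860 ft.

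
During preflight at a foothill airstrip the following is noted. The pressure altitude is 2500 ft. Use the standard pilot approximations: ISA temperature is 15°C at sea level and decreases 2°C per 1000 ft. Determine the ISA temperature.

ISA temperature = 15 − 2 × (2500/1000) = 15 − 5 = 10°C.

10°C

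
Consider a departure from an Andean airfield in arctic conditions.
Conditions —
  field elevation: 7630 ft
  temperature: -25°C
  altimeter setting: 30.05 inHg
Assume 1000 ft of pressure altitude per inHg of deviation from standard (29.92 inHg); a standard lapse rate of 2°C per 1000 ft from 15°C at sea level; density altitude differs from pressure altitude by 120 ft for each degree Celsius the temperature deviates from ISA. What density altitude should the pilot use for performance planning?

4500 ft

Pressure altitude = 7630 + (29.92 − 30.05) × 1000 = 7630 + (-130) = 7500 ft.
ISA temperature at 7500 ft = 15 − 2 × (7500/1000) = 0°C.
ISA deviation = -25 − 0 = -25°C.
Density altitude = 7500 + 120 × (-25) = 4500 ft.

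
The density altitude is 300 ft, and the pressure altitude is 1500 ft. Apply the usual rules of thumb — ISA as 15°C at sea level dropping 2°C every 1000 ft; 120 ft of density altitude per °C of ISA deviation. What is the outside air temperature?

2°C

Density altitude − pressure altitude = 300 − 1500 = -1200 ft.
At 120 ft/°C that is an ISA deviation of -1200/120 = -10°C.
ISA temperature at 1500 ft = 15 − 2 × (1500/1000) = 12°C.
OAT = ISA + deviation = 12 + (-10) = 2°C.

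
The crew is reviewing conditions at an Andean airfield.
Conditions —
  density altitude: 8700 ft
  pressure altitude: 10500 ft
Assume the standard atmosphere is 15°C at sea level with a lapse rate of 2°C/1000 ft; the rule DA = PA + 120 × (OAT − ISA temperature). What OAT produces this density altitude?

Density altitude − pressure altitude = 8700 − 10500 = -1800 ft.
At 120 ft/°C that is an ISA deviation of -1800/120 = -15°C.
ISA temperature at 10500 ft = 15 − 2 × (10500/1000) = -6°C.
OAT = ISA + deviation = -6 + (-15) = -21°C.

-21°C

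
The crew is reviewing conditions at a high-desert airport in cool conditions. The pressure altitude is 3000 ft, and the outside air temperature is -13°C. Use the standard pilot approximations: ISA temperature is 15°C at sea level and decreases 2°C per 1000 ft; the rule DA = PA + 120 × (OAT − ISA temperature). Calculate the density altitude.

ISA temperature at 3000 ft = 15 − 2 × (3000/1000) = 9°C.
ISA deviation = -13 − 9 = -22°C.
Density altitude = 3000 + 120 × (-22) = 3000 + (-2640) = 360 ft.

360 ft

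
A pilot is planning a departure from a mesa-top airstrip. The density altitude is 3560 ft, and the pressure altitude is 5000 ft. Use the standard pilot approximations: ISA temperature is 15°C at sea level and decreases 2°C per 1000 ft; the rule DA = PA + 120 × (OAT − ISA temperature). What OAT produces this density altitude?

Density altitude − pressure altitude = 3560 − 5000 = -1440 ft.
At 120 ft/°C that is an ISA deviation of -1440/120 = -12°C.
ISA temperature at 5000 ft = 15 − 2 × (5000/1000) = 5°C.
OAT = ISA + deviation = 5 + (-12) = -7°C.

-7°C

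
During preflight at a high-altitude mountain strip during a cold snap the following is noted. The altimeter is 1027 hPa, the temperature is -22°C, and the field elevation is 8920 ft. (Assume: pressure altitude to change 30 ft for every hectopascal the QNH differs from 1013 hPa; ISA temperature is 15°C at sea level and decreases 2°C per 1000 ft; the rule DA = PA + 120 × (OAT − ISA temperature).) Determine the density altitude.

Pressure altitude = 8920 + (1013 − 1027) × 30 = 8920 + (-420) = 8500 ft.
ISA temperature at 8500 ft = 15 − 2 × (8500/1000) = -2°C.
ISA deviation = -22 − (-2) = -20°C.
Density altitude = 8500 + 120 × (-20) = 6100 ft.

6100 ft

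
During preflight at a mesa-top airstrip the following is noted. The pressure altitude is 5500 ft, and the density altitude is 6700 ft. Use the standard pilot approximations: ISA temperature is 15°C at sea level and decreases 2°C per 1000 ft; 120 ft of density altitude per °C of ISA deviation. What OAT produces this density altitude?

Density altitude − pressure altitude = 6700 − 5500 = +1200 ft.
At 120 ft/°C that is an ISA deviation of 1200/120 = +10°C.
ISA temperature at 5500 ft = 15 − 2 × (5500/1000) = 4°C.
OAT = ISA + deviation = 4 + (+10) = 14°C.

14°C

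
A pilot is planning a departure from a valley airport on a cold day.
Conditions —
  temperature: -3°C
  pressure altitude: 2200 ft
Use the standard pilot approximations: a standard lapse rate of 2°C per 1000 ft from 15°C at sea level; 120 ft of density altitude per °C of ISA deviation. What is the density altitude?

568 ft

ISA temperature at 2200 ft = 15 − 2 × (2200/1000) = 10.6°C.
ISA deviation = -3 − 10.6 = -13.6°C.
Density altitude = 2200 + 120 × (-13.6) = 2200 + (-1632) = 568 ft.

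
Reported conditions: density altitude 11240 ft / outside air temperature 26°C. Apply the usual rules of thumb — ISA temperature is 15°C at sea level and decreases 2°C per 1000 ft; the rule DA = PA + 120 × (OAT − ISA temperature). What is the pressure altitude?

DA = PA + 120 × (OAT − (15 − 2·PA/1000)) = PA + 120·OAT − 1800 + 0.24·PA = 1.24·PA + 120·OAT − 1800.
So 1.24·PA = 11240 − 120 × 26 + 1800 = 9920.
PA = 9920 / 1.24 = 8000 ft.

8000 ft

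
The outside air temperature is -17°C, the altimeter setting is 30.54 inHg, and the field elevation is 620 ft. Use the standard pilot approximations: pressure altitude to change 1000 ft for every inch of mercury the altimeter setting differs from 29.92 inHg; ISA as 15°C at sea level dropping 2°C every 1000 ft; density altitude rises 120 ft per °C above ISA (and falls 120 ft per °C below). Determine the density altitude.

-3840 ft

Pressure altitude = 620 + (29.92 − 30.54) × 1000 = 620 + (-620) = 0 ft.
ISA temperature at 0 ft = 15 − 2 × (0/1000) = 15°C.
ISA deviation = -17 − 15 = -32°C.
Density altitude = 0 + 120 × (-32) = -3840 ft.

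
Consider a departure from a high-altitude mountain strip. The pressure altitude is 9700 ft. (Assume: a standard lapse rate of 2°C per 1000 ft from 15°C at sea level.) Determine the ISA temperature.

ISA temperature = 15 − 2 × (9700/1000) = 15 − 19.4 = -4.4°C.

-4.4°C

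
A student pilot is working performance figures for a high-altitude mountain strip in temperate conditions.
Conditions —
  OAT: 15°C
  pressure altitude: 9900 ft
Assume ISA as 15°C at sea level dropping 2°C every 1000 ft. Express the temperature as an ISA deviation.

ISA temperature at 9900 ft = 15 − 2 × (9900/1000) = -4.8°C.
Deviation = OAT − ISA = 15 − (-4.8) = +19.8°C.

ISA+19.8°C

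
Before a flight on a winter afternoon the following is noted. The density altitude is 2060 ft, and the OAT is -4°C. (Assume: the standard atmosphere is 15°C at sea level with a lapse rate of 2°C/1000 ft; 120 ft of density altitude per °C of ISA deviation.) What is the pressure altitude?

3500 ft

DA = PA + 120 × (OAT − (15 − 2·PA/1000)) = PA + 120·OAT − 1800 + 0.24·PA = 1.24·PA + 120·OAT − 1800.
So 1.24·PA = 2060 − 120 × (-4) + 1800 = 4340.
PA = 4340 / 1.24 = 3500 ft.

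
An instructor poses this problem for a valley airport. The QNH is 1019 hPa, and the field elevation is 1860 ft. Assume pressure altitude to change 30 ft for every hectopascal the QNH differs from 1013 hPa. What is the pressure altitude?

Pressure correction = (1013 − 1019) × 30 = -180 ft.
Pressure altitude = 1860 + (-180) = 1680 ft.

1680 ft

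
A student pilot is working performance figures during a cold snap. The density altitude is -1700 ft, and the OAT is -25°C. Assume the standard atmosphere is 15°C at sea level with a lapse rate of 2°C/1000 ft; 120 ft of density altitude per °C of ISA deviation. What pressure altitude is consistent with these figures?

2500 ft

DA = PA + 120 × (OAT − (15 − 2·PA/1000)) = PA + 120·OAT − 1800 + 0.24·PA = 1.24·PA + 120·OAT − 1800.
So 1.24·PA = -1700 − 120 × (-25) + 1800 = 3100.
PA = 3100 / 1.24 = 2500 ft.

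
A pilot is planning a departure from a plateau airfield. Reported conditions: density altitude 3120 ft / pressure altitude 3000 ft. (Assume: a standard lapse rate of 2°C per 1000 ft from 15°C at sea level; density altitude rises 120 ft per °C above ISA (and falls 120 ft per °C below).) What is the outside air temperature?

10°C

Density altitude − pressure altitude = 3120 − 3000 = +120 ft.
At 120 ft/°C that is an ISA deviation of 120/120 = +1°C.
ISA temperature at 3000 ft = 15 − 2 × (3000/1000) = 9°C.
OAT = ISA + deviation = 9 + (+1) = 10°C.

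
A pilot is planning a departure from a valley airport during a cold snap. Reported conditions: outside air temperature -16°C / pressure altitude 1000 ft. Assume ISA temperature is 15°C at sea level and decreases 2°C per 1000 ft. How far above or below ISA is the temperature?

ISA-29°C

ISA temperature at 1000 ft = 15 − 2 × (1000/1000) = 13°C.
Deviation = OAT − ISA = -16 − 13 = -29°C.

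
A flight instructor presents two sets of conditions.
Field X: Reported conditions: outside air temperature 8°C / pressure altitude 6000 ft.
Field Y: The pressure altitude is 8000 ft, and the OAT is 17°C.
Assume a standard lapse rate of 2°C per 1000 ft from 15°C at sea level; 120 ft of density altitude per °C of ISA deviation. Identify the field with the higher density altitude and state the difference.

Field X: ISA temp = 3°C, deviation +5°C, DA = 6000 + 120 × 5 = 6600 ft.
Field Y: ISA temp = -1°C, deviation +18°C, DA = 8000 + 120 × 18 = 10160 ft.
Field Y is higher by 10160 − 6600 = 3560 ft.

Field Y by 3560 ft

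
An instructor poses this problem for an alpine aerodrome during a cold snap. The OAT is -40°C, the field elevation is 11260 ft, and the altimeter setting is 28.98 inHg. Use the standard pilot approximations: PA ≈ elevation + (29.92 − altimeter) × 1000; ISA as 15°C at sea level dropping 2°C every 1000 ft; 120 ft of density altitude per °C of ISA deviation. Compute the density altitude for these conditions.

Pressure altitude = 11260 + (29.92 − 28.98) × 1000 = 11260 + (+940) = 12200 ft.
ISA temperature at 12200 ft = 15 − 2 × (12200/1000) = -9.4°C.
ISA deviation = -40 − (-9.4) = -30.6°C.
Density altitude = 12200 + 120 × (-30.6) = 8528 ft.

8528 ft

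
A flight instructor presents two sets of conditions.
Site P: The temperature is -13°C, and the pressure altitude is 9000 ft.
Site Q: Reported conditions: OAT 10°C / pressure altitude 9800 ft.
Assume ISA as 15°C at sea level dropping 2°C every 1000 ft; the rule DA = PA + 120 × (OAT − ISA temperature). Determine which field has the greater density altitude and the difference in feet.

Site P: ISA temp = -3°C, deviation -10°C, DA = 9000 + 120 × (-10) = 7800 ft.
Site Q: ISA temp = -4.6°C, deviation +14.6°C, DA = 9800 + 120 × 14.6 = 11552 ft.
Site Q is higher by 11552 − 7800 = 3752 ft.

Site Q by 3752 ft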